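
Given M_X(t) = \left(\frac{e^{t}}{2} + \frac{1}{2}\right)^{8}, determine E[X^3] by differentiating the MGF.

To find E[X^3], compute M^(3)(0):
M^(1)(t) = 4 \left(\frac{e^{t}}{2} + \frac{1}{2}\right)^{7} e^{t}
M^(2)(t) = 4 \left(\frac{e^{t}}{2} + \frac{1}{2}\right)^{7} e^{t} + 14 \left(\frac{e^{t}}{2} + \frac{1}{2}\right)^{6} e^{2 t}
M^(3)(t) = 4 \left(\frac{e^{t}}{2} + \frac{1}{2}\right)^{7} e^{t} + 42 \left(\frac{e^{t}}{2} + \frac{1}{2}\right)^{6} e^{2 t} + 42 \left(\frac{e^{t}}{2} + \frac{1}{2}\right)^{5} e^{3 t}
M^(3)(0) = 88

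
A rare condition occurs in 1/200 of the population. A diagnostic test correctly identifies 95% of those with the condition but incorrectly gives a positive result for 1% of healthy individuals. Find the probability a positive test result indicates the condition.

Let D = the rare event, + = positive/flagged.
P(D) = 1/200
P(+|D) = 95/100 = 19/20
P(+|D') = 1/100
P(+) = P(+|D)P(D) + P(+|D')P(D')
     = \frac{19}{20} × \frac{1}{200} + \frac{1}{100} × \frac{199}{200}
     = \frac{147}{10000}
P(D|+) = P(+|D)P(D)/P(+) = \frac{95}{294}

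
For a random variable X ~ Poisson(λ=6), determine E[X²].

Using the identity E[X²] = Var(X) + (E[X])²:
E[X] = 6
Var(X) = 6
E[X²] = 6 + (6)²
= 42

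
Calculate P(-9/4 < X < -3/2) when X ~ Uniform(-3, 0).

P(-9/4 < X < -3/2) = ∫_{-9/4}^{-3/2} f(x) dx
where f(x) = \frac{1}{3}
= \frac{1}{4}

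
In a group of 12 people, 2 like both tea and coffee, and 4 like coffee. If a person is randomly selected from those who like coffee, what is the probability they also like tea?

P(A ∩ B) = 2/12 = 1/6
P(B) = 4/12 = 1/3
P(A|B) = P(A ∩ B) / P(B) = (1/6) / (1/3) = 1/2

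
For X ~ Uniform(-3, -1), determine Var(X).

For X ~ Uniform(-3, -1):
Var(X) = \frac{1}{3}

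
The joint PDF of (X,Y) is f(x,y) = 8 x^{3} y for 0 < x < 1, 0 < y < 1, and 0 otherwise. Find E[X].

E[X] = ∫_0^1 ∫_0^1 x × f(x,y) dy dx
= ∫_0^1 ∫_0^1 x × (8 x^{3} y) dy dx
= \frac{4}{5}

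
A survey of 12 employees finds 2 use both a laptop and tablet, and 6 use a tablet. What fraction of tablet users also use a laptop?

P(A ∩ B) = 2/12 = 1/6
P(B) = 6/12 = 1/2
P(A|B) = P(A ∩ B) / P(B) = (1/6) / (1/2) = 1/3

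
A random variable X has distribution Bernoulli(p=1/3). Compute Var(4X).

For X ~ Bernoulli(p=1/3):
Var(X) = \frac{2}{9}
Var(4X) = (4)² × Var(X) = 16 × \frac{2}{9} = \frac{32}{9}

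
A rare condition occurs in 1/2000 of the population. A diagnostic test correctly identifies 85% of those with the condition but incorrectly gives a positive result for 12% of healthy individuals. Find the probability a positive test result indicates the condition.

Let D = the rare event, + = positive/flagged.
P(D) = 1/2000
P(+|D) = 85/100 = 17/20
P(+|D') = 12/100 = 3/25
P(+) = P(+|D)P(D) + P(+|D')P(D')
     = \frac{17}{20} × \frac{1}{2000} + \frac{3}{25} × \frac{1999}{2000}
     = \frac{24073}{200000}
P(D|+) = P(+|D)P(D)/P(+) = \frac{85}{24073}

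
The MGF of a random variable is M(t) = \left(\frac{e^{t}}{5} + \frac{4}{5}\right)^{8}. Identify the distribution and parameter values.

The MGF M(t) = \left(\frac{e^{t}}{5} + \frac{4}{5}\right)^{8} is the standard form for the Binomial distribution.
Comparing with the known MGF formula identifies: Binomial(n=8, p=1/5)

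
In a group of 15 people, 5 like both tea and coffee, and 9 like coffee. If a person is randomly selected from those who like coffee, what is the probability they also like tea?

P(A ∩ B) = 5/15 = 1/3
P(B) = 9/15 = 3/5
P(A|B) = P(A ∩ B) / P(B) = (1/3) / (3/5) = 5/9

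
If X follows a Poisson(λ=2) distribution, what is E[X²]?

Using the identity E[X²] = Var(X) + (E[X])²:
E[X] = 2
Var(X) = 2
E[X²] = 2 + (2)²
= 6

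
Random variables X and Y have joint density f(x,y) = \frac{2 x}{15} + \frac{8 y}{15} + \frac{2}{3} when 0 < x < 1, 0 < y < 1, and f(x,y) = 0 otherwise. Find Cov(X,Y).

E[XY] = ∫∫ xy × f(x,y) dx dy = \frac{5}{18}
E[X] = \frac{23}{45}
E[Y] = \frac{49}{90}
Cov(X,Y) = E[XY] - E[X]E[Y] = - \frac{1}{2025}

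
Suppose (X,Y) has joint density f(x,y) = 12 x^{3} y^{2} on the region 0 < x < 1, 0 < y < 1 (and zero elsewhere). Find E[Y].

E[Y] = ∫_0^1 ∫_0^1 y × f(x,y) dx dy
= \frac{3}{4}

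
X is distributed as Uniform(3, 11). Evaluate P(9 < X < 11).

P(9 < X < 11) = ∫_{9}^{11} f(x) dx
where f(x) = \frac{1}{8}
= \frac{1}{4}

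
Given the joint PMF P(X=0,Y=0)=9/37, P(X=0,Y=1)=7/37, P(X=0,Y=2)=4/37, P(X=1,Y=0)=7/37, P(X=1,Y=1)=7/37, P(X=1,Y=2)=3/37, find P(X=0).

P(X=0) = P(X=0,Y=0) + P(X=0,Y=1) + P(X=0,Y=2)
= 9/37 + 7/37 + 4/37
= 20/37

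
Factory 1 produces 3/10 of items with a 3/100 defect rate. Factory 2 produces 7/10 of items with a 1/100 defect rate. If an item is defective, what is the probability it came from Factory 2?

Using Bayes' theorem:
P(F1) = 3/10, P(D|F1) = 3/100
P(F2) = 7/10, P(D|F2) = 1/100
P(D) = P(D|F1)P(F1) + P(D|F2)P(F2)
     = \frac{2}{125}
P(F2|D) = P(D|F2)P(F2) / P(D)
= \frac{7}{16}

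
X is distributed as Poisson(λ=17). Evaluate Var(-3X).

For X ~ Poisson(λ=17):
Var(X) = 17
Var(-3X) = (-3)² × Var(X) = 9 × 17 = 153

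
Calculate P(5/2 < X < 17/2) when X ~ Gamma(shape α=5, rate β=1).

P(5/2 < X < 17/2) = ∫_{5/2}^{17/2} f(x) dx
where f(x) = \frac{x^{4} e^{- x}}{24}
= \frac{-140345 + 4169 e^{6}}{384 e^{\frac{17}{2}}}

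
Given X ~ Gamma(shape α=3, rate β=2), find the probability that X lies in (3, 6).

P(3 < X < 6) = ∫_{3}^{6} f(x) dx
where f(x) = 4 x^{2} e^{- 2 x}
= \frac{5 \left(-17 + 5 e^{6}\right)}{e^{12}}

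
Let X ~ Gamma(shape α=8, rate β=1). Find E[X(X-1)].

E[X(X-1)] = E[X² - X] = E[X²] - E[X]
E[X] = 8
E[X²] = Var(X) + (E[X])² = 8 + (8)² = 72
E[X(X-1)] = 72 - 8 = 64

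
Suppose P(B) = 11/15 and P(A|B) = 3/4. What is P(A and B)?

By definition, P(A|B) = P(A ∩ B) / P(B)
So P(A ∩ B) = P(A|B) × P(B)
= 3/4 × 11/15
= 11/20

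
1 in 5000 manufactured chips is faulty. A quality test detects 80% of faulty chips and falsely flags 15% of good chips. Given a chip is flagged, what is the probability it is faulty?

Let D = the rare event, + = positive/flagged.
P(D) = 1/5000
P(+|D) = 80/100 = 4/5
P(+|D') = 15/100 = 3/20
P(+) = P(+|D)P(D) + P(+|D')P(D')
     = \frac{4}{5} × \frac{1}{5000} + \frac{3}{20} × \frac{4999}{5000}
     = \frac{15013}{100000}
P(D|+) = P(+|D)P(D)/P(+) = \frac{16}{15013}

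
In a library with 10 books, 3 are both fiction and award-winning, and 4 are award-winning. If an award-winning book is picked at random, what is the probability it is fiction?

P(A ∩ B) = 3/10
P(B) = 4/10 = 2/5
P(A|B) = P(A ∩ B) / P(B) = (3/10) / (2/5) = 3/4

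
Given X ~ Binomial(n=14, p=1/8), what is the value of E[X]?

For X ~ Binomial(n=14, p=1/8), the expected value is:
E[X] = \frac{7}{4}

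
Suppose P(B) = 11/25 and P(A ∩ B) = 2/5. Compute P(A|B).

P(A|B) = P(A ∩ B) / P(B)
= (2/5) / (11/25)
= 10/11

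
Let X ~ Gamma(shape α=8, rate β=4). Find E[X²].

Using the identity E[X²] = Var(X) + (E[X])²:
E[X] = 2
Var(X) = \frac{1}{2}
E[X²] = \frac{1}{2} + (2)²
= \frac{9}{2}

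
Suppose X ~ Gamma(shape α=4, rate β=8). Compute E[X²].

Using the identity E[X²] = Var(X) + (E[X])²:
E[X] = \frac{1}{2}
Var(X) = \frac{1}{16}
E[X²] = \frac{1}{16} + (\frac{1}{2})²
= \frac{5}{16}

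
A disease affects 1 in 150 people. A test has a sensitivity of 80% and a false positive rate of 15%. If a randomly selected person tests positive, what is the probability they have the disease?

Let D = the rare event, + = positive/flagged.
P(D) = 1/150
P(+|D) = 80/100 = 4/5
P(+|D') = 15/100 = 3/20
P(+) = P(+|D)P(D) + P(+|D')P(D')
     = \frac{4}{5} × \frac{1}{150} + \frac{3}{20} × \frac{149}{150}
     = \frac{463}{3000}
P(D|+) = P(+|D)P(D)/P(+) = \frac{16}{463}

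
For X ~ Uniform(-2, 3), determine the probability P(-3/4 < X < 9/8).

P(-3/4 < X < 9/8) = ∫_{-3/4}^{9/8} f(x) dx
where f(x) = \frac{1}{5}
= \frac{3}{8}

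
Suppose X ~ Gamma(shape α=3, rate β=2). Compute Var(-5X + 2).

For X ~ Gamma(shape α=3, rate β=2):
Var(X) = \frac{3}{4}
Var(-5X + 2) = (-5)² × Var(X) = 25 × \frac{3}{4} = \frac{75}{4}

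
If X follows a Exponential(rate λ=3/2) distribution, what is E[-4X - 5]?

For X ~ Exponential(rate λ=3/2):
E[X] = \frac{2}{3}
E[-4X - 5] = -4 × E[X] - 5 = - \frac{23}{3}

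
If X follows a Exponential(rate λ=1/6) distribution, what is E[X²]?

Using the identity E[X²] = Var(X) + (E[X])²:
E[X] = 6
Var(X) = 36
E[X²] = 36 + (6)²
= 72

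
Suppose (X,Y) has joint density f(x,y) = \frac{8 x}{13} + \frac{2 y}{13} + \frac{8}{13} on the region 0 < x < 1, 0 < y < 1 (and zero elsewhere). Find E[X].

E[X] = ∫_0^1 ∫_0^1 x × f(x,y) dy dx
= ∫_0^1 ∫_0^1 x × (\frac{8 x}{13} + \frac{2 y}{13} + \frac{8}{13}) dy dx
= \frac{43}{78}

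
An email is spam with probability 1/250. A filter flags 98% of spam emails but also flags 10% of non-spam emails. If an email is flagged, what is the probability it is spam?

Let D = the rare event, + = positive/flagged.
P(D) = 1/250
P(+|D) = 98/100 = 49/50
P(+|D') = 10/100 = 1/10
P(+) = P(+|D)P(D) + P(+|D')P(D')
     = \frac{49}{50} × \frac{1}{250} + \frac{1}{10} × \frac{249}{250}
     = \frac{647}{6250}
P(D|+) = P(+|D)P(D)/P(+) = \frac{49}{1294}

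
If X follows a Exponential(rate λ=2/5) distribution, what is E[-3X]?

For X ~ Exponential(rate λ=2/5):
E[X] = \frac{5}{2}
E[-3X] = -3 × E[X] + 0 = - \frac{15}{2}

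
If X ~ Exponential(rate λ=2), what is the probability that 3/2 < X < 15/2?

P(3/2 < X < 15/2) = ∫_{3/2}^{15/2} f(x) dx
where f(x) = 2 e^{- 2 x}
= - \frac{1 - e^{12}}{e^{15}}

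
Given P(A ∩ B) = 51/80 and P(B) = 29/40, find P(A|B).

P(A|B) = P(A ∩ B) / P(B)
= (51/80) / (29/40)
= 51/58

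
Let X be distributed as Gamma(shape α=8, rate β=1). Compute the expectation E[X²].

Using the identity E[X²] = Var(X) + (E[X])²:
E[X] = 8
Var(X) = 8
E[X²] = 8 + (8)²
= 72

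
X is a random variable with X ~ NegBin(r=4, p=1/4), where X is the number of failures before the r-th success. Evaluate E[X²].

Using the identity E[X²] = Var(X) + (E[X])²:
E[X] = 12
Var(X) = 48
E[X²] = 48 + (12)²
= 192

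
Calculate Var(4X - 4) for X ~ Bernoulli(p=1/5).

For X ~ Bernoulli(p=1/5):
Var(X) = \frac{4}{25}
Var(4X - 4) = (4)² × Var(X) = 16 × \frac{4}{25} = \frac{64}{25}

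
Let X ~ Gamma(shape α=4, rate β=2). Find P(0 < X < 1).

P(0 < X < 1) = ∫_{0}^{1} f(x) dx
where f(x) = \frac{8 x^{3} e^{- 2 x}}{3}
= 1 - \frac{19}{3 e^{2}}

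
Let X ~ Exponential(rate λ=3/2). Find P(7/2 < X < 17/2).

P(7/2 < X < 17/2) = ∫_{7/2}^{17/2} f(x) dx
where f(x) = \frac{3 e^{- \frac{3 x}{2}}}{2}
= - \frac{1 - e^{\frac{15}{2}}}{e^{\frac{51}{4}}}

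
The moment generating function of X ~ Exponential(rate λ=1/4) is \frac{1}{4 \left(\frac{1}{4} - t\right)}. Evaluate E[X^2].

To find E[X^2], compute M^(2)(0):
M^(1)(t) = \frac{1}{4 \left(\frac{1}{4} - t\right)^{2}}
M^(2)(t) = \frac{1}{2 \left(\frac{1}{4} - t\right)^{3}}
M^(2)(0) = 32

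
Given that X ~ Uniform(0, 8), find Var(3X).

For X ~ Uniform(0, 8):
Var(X) = \frac{16}{3}
Var(3X) = (3)² × Var(X) = 9 × \frac{16}{3} = 48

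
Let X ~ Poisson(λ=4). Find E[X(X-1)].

E[X(X-1)] = E[X² - X] = E[X²] - E[X]
E[X] = 4
E[X²] = Var(X) + (E[X])² = 4 + (4)² = 20
E[X(X-1)] = 20 - 4 = 16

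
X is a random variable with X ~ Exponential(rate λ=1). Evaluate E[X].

For X ~ Exponential(rate λ=1), the expected value is:
E[X] = 1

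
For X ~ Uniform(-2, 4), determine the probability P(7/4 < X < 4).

P(7/4 < X < 4) = ∫_{7/4}^{4} f(x) dx
where f(x) = \frac{1}{6}
= \frac{3}{8}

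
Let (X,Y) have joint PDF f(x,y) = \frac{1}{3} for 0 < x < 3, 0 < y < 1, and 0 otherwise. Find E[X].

f_X(x) = ∫_0^1 \frac{1}{3} dy = \frac{1}{3}
E[X] = ∫_0^3 x × (\frac{1}{3}) dx = \frac{3}{2}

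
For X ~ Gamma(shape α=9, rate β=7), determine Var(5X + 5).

For X ~ Gamma(shape α=9, rate β=7):
Var(X) = \frac{9}{49}
Var(5X + 5) = (5)² × Var(X) = 25 × \frac{9}{49} = \frac{225}{49}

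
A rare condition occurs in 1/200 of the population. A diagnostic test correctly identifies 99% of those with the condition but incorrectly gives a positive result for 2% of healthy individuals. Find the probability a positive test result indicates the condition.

Let D = the rare event, + = positive/flagged.
P(D) = 1/200
P(+|D) = 99/100
P(+|D') = 2/100 = 1/50
P(+) = P(+|D)P(D) + P(+|D')P(D')
     = \frac{99}{100} × \frac{1}{200} + \frac{1}{50} × \frac{199}{200}
     = \frac{497}{20000}
P(D|+) = P(+|D)P(D)/P(+) = \frac{99}{497}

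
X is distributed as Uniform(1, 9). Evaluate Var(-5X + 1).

For X ~ Uniform(1, 9):
Var(X) = \frac{16}{3}
Var(-5X + 1) = (-5)² × Var(X) = 25 × \frac{16}{3} = \frac{400}{3}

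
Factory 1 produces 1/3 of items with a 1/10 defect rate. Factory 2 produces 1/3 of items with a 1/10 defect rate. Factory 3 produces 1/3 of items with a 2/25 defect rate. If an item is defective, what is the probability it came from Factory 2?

Using Bayes' theorem:
P(F1) = 1/3, P(D|F1) = 1/10
P(F2) = 1/3, P(D|F2) = 1/10
P(F3) = 1/3, P(D|F3) = 2/25
P(D) = P(D|F1)P(F1) + P(D|F2)P(F2) + P(D|F3)P(F3)
     = \frac{7}{75}
P(F2|D) = P(D|F2)P(F2) / P(D)
= \frac{5}{14}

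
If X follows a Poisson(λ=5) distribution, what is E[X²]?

Using the identity E[X²] = Var(X) + (E[X])²:
E[X] = 5
Var(X) = 5
E[X²] = 5 + (5)²
= 30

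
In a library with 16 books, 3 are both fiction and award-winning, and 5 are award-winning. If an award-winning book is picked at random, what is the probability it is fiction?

P(A ∩ B) = 3/16
P(B) = 5/16
P(A|B) = P(A ∩ B) / P(B) = (3/16) / (5/16) = 3/5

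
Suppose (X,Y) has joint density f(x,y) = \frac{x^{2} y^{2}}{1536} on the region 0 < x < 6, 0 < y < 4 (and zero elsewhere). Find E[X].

f_X(x) = ∫_0^4 \frac{x^{2} y^{2}}{1536} dy = \frac{x^{2}}{72}
E[X] = ∫_0^6 x × (\frac{x^{2}}{72}) dx = \frac{9}{2}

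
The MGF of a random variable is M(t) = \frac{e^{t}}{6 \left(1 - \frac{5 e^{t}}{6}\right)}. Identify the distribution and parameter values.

The MGF M(t) = \frac{e^{t}}{6 \left(1 - \frac{5 e^{t}}{6}\right)} is the standard form for the Geometric distribution.
Comparing with the known MGF formula identifies: Geometric(p=1/6), X = trial number of first success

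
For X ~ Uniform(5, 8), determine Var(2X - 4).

For X ~ Uniform(5, 8):
Var(X) = \frac{3}{4}
Var(2X - 4) = (2)² × Var(X) = 4 × \frac{3}{4} = 3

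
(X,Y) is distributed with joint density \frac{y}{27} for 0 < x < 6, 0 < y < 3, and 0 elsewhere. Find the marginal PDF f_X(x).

f_X(x) = ∫_0^3 f(x,y) dy
= ∫_0^3 \frac{y}{27} dy
= \frac{1}{6} for 0 < x < 6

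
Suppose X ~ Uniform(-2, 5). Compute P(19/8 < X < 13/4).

P(19/8 < X < 13/4) = ∫_{19/8}^{13/4} f(x) dx
where f(x) = \frac{1}{7}
= \frac{1}{8}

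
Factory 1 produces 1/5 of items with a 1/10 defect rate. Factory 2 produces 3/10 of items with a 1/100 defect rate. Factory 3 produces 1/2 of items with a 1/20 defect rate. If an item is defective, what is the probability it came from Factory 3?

Using Bayes' theorem:
P(F1) = 1/5, P(D|F1) = 1/10
P(F2) = 3/10, P(D|F2) = 1/100
P(F3) = 1/2, P(D|F3) = 1/20
P(D) = P(D|F1)P(F1) + P(D|F2)P(F2) + P(D|F3)P(F3)
     = \frac{6}{125}
P(F3|D) = P(D|F3)P(F3) / P(D)
= \frac{25}{48}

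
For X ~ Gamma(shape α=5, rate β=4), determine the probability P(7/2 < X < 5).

P(7/2 < X < 5) = ∫_{7/2}^{5} f(x) dx
where f(x) = \frac{128 x^{4} e^{- 4 x}}{3}
= \frac{-8221 + 2171 e^{6}}{e^{20}}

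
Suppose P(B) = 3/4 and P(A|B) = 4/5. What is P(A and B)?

By definition, P(A|B) = P(A ∩ B) / P(B)
So P(A ∩ B) = P(A|B) × P(B)
= 4/5 × 3/4
= 3/5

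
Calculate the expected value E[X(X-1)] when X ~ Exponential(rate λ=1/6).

E[X(X-1)] = E[X² - X] = E[X²] - E[X]
E[X] = 6
E[X²] = Var(X) + (E[X])² = 36 + (6)² = 72
E[X(X-1)] = 72 - 6 = 66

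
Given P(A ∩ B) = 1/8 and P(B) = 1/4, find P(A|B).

P(A|B) = P(A ∩ B) / P(B)
= (1/8) / (1/4)
= 1/2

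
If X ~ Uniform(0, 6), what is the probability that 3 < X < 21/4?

P(3 < X < 21/4) = ∫_{3}^{21/4} f(x) dx
where f(x) = \frac{1}{6}
= \frac{3}{8}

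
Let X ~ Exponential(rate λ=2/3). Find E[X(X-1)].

E[X(X-1)] = E[X² - X] = E[X²] - E[X]
E[X] = \frac{3}{2}
E[X²] = Var(X) + (E[X])² = \frac{9}{4} + (\frac{3}{2})² = \frac{9}{2}
E[X(X-1)] = \frac{9}{2} - \frac{3}{2} = 3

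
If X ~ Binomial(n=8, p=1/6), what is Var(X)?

For X ~ Binomial(n=8, p=1/6):
Var(X) = \frac{10}{9}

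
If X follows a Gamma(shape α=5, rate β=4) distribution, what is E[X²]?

Using the identity E[X²] = Var(X) + (E[X])²:
E[X] = \frac{5}{4}
Var(X) = \frac{5}{16}
E[X²] = \frac{5}{16} + (\frac{5}{4})²
= \frac{15}{8}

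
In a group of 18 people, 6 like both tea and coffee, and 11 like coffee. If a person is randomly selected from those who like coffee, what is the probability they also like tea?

P(A ∩ B) = 6/18 = 1/3
P(B) = 11/18
P(A|B) = P(A ∩ B) / P(B) = (1/3) / (11/18) = 6/11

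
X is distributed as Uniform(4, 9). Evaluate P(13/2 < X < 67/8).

P(13/2 < X < 67/8) = ∫_{13/2}^{67/8} f(x) dx
where f(x) = \frac{1}{5}
= \frac{3}{8}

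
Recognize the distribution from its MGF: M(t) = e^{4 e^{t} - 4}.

The MGF M(t) = e^{4 e^{t} - 4} is the standard form for the Poisson distribution.
Comparing with the known MGF formula identifies: Poisson(λ=4)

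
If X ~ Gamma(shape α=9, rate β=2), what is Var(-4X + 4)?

For X ~ Gamma(shape α=9, rate β=2):
Var(X) = \frac{9}{4}
Var(-4X + 4) = (-4)² × Var(X) = 16 × \frac{9}{4} = 36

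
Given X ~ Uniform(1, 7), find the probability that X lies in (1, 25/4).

P(1 < X < 25/4) = ∫_{1}^{25/4} f(x) dx
where f(x) = \frac{1}{6}
= \frac{7}{8}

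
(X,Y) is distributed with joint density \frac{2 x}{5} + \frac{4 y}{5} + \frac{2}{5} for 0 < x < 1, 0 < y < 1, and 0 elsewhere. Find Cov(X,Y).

E[XY] = ∫∫ xy × f(x,y) dx dy = \frac{3}{10}
E[X] = \frac{8}{15}
E[Y] = \frac{17}{30}
Cov(X,Y) = E[XY] - E[X]E[Y] = - \frac{1}{450}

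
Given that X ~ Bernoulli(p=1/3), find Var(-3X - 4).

For X ~ Bernoulli(p=1/3):
Var(X) = \frac{2}{9}
Var(-3X - 4) = (-3)² × Var(X) = 9 × \frac{2}{9} = 2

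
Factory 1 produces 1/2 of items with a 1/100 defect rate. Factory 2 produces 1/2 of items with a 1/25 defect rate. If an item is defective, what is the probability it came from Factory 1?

Using Bayes' theorem:
P(F1) = 1/2, P(D|F1) = 1/100
P(F2) = 1/2, P(D|F2) = 1/25
P(D) = P(D|F1)P(F1) + P(D|F2)P(F2)
     = \frac{1}{40}
P(F1|D) = P(D|F1)P(F1) / P(D)
= \frac{1}{5}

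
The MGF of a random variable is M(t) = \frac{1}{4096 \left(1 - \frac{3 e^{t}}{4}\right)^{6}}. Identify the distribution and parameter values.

The MGF M(t) = \frac{1}{4096 \left(1 - \frac{3 e^{t}}{4}\right)^{6}} is the standard form for the NegativeBinomial distribution.
Comparing with the known MGF formula identifies: NegBin(r=6, p=1/4), X = failures before r-th success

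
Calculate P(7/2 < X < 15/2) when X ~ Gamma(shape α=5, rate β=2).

P(7/2 < X < 15/2) = ∫_{7/2}^{15/2} f(x) dx
where f(x) = \frac{4 x^{4} e^{- 2 x}}{3}
= \frac{-67209 + 4553 e^{8}}{24 e^{15}}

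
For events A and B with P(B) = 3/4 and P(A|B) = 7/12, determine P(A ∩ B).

By definition, P(A|B) = P(A ∩ B) / P(B)
So P(A ∩ B) = P(A|B) × P(B)
= 7/12 × 3/4
= 7/16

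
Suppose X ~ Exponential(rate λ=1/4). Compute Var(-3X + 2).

For X ~ Exponential(rate λ=1/4):
Var(X) = 16
Var(-3X + 2) = (-3)² × Var(X) = 9 × 16 = 144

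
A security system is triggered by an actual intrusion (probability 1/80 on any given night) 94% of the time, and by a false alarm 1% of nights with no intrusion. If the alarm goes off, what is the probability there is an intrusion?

Let D = the rare event, + = positive/flagged.
P(D) = 1/80
P(+|D) = 94/100 = 47/50
P(+|D') = 1/100
P(+) = P(+|D)P(D) + P(+|D')P(D')
     = \frac{47}{50} × \frac{1}{80} + \frac{1}{100} × \frac{79}{80}
     = \frac{173}{8000}
P(D|+) = P(+|D)P(D)/P(+) = \frac{94}{173}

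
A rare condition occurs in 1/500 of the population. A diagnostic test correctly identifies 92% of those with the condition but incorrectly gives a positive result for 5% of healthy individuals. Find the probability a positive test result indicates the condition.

Let D = the rare event, + = positive/flagged.
P(D) = 1/500
P(+|D) = 92/100 = 23/25
P(+|D') = 5/100 = 1/20
P(+) = P(+|D)P(D) + P(+|D')P(D')
     = \frac{23}{25} × \frac{1}{500} + \frac{1}{20} × \frac{499}{500}
     = \frac{2587}{50000}
P(D|+) = P(+|D)P(D)/P(+) = \frac{92}{2587}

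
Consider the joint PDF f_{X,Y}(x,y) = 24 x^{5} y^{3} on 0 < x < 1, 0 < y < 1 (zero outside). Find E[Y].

E[Y] = ∫_0^1 ∫_0^1 y × f(x,y) dx dy
= \frac{4}{5}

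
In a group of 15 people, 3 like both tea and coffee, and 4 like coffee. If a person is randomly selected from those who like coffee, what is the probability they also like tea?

P(A ∩ B) = 3/15 = 1/5
P(B) = 4/15
P(A|B) = P(A ∩ B) / P(B) = (1/5) / (4/15) = 3/4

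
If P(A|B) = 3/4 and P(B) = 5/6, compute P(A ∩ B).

By definition, P(A|B) = P(A ∩ B) / P(B)
So P(A ∩ B) = P(A|B) × P(B)
= 3/4 × 5/6
= 5/8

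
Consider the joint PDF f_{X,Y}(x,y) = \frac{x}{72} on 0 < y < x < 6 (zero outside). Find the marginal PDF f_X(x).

f_X(x) = ∫_0^x \frac{x}{72} dy = \frac{x^{2}}{72}
for 0 < x < 6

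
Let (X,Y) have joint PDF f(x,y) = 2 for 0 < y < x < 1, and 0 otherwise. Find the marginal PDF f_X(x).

f_X(x) = ∫_0^x 2 dy = 2 x
for 0 < x < 1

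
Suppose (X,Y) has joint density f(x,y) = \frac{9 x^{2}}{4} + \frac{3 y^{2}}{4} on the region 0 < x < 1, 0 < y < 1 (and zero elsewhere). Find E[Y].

E[Y] = ∫_0^1 ∫_0^1 y × f(x,y) dx dy
= \frac{9}{16}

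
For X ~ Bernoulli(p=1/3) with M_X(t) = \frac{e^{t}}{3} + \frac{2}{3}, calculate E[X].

To find E[X], compute M^(1)(0):
M^(1)(t) = \frac{e^{t}}{3}
M^(1)(0) = \frac{1}{3}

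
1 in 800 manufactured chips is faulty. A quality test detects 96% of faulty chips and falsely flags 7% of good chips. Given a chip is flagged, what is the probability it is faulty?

Let D = the rare event, + = positive/flagged.
P(D) = 1/800
P(+|D) = 96/100 = 24/25
P(+|D') = 7/100
P(+) = P(+|D)P(D) + P(+|D')P(D')
     = \frac{24}{25} × \frac{1}{800} + \frac{7}{100} × \frac{799}{800}
     = \frac{5689}{80000}
P(D|+) = P(+|D)P(D)/P(+) = \frac{96}{5689}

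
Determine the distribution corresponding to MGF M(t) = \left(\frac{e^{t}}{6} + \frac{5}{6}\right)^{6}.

The MGF M(t) = \left(\frac{e^{t}}{6} + \frac{5}{6}\right)^{6} is the standard form for the Binomial distribution.
Comparing with the known MGF formula identifies: Binomial(n=6, p=1/6)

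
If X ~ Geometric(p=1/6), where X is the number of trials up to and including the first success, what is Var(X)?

For X ~ Geometric(p=1/6), where X is the number of trials up to and including the first success:
Var(X) = 30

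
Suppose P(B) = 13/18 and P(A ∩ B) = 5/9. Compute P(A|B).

P(A|B) = P(A ∩ B) / P(B)
= (5/9) / (13/18)
= 10/13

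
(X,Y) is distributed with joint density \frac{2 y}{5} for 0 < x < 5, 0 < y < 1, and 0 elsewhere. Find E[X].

f_X(x) = ∫_0^1 \frac{2 y}{5} dy = \frac{1}{5}
E[X] = ∫_0^5 x × (\frac{1}{5}) dx = \frac{5}{2}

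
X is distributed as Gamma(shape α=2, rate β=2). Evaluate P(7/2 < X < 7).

P(7/2 < X < 7) = ∫_{7/2}^{7} f(x) dx
where f(x) = 4 x e^{- 2 x}
= \frac{-15 + 8 e^{7}}{e^{14}}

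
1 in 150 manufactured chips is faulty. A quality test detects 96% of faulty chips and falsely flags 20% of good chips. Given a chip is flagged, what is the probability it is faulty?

Let D = the rare event, + = positive/flagged.
P(D) = 1/150
P(+|D) = 96/100 = 24/25
P(+|D') = 20/100 = 1/5
P(+) = P(+|D)P(D) + P(+|D')P(D')
     = \frac{24}{25} × \frac{1}{150} + \frac{1}{5} × \frac{149}{150}
     = \frac{769}{3750}
P(D|+) = P(+|D)P(D)/P(+) = \frac{24}{769}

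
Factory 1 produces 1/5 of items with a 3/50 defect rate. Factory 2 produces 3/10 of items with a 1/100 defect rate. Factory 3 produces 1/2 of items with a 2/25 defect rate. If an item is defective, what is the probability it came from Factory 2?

Using Bayes' theorem:
P(F1) = 1/5, P(D|F1) = 3/50
P(F2) = 3/10, P(D|F2) = 1/100
P(F3) = 1/2, P(D|F3) = 2/25
P(D) = P(D|F1)P(F1) + P(D|F2)P(F2) + P(D|F3)P(F3)
     = \frac{11}{200}
P(F2|D) = P(D|F2)P(F2) / P(D)
= \frac{3}{55}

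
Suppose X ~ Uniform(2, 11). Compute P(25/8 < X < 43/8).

P(25/8 < X < 43/8) = ∫_{25/8}^{43/8} f(x) dx
where f(x) = \frac{1}{9}
= \frac{1}{4}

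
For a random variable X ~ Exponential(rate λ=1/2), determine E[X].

For X ~ Exponential(rate λ=1/2), the expected value is:
E[X] = 2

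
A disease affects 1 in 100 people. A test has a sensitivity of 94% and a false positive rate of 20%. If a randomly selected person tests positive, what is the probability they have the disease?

Let D = the rare event, + = positive/flagged.
P(D) = 1/100
P(+|D) = 94/100 = 47/50
P(+|D') = 20/100 = 1/5
P(+) = P(+|D)P(D) + P(+|D')P(D')
     = \frac{47}{50} × \frac{1}{100} + \frac{1}{5} × \frac{99}{100}
     = \frac{1037}{5000}
P(D|+) = P(+|D)P(D)/P(+) = \frac{47}{1037}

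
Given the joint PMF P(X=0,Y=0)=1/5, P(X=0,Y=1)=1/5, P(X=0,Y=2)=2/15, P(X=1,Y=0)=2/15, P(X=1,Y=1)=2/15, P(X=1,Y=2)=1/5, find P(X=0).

P(X=0) = P(X=0,Y=0) + P(X=0,Y=1) + P(X=0,Y=2)
= 1/5 + 1/5 + 2/15
= 8/15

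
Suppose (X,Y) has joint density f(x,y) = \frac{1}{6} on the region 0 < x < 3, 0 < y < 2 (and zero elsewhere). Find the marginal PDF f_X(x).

f_X(x) = ∫_0^2 f(x,y) dy
= ∫_0^2 \frac{1}{6} dy
= \frac{1}{3} for 0 < x < 3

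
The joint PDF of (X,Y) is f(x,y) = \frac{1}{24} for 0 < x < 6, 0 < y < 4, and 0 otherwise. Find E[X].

f_X(x) = ∫_0^4 \frac{1}{24} dy = \frac{1}{6}
E[X] = ∫_0^6 x × (\frac{1}{6}) dx = 3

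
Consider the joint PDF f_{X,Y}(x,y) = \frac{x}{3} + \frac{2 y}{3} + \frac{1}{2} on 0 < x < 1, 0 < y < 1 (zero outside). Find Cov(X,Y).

E[XY] = ∫∫ xy × f(x,y) dx dy = \frac{7}{24}
E[X] = \frac{19}{36}
E[Y] = \frac{5}{9}
Cov(X,Y) = E[XY] - E[X]E[Y] = - \frac{1}{648}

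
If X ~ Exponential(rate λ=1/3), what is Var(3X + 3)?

For X ~ Exponential(rate λ=1/3):
Var(X) = 9
Var(3X + 3) = (3)² × Var(X) = 9 × 9 = 81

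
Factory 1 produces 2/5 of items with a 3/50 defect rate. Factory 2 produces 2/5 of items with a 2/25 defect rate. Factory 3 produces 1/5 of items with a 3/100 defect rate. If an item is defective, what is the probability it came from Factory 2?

Using Bayes' theorem:
P(F1) = 2/5, P(D|F1) = 3/50
P(F2) = 2/5, P(D|F2) = 2/25
P(F3) = 1/5, P(D|F3) = 3/100
P(D) = P(D|F1)P(F1) + P(D|F2)P(F2) + P(D|F3)P(F3)
     = \frac{31}{500}
P(F2|D) = P(D|F2)P(F2) / P(D)
= \frac{16}{31}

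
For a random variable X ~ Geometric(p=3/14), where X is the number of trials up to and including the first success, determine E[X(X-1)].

E[X(X-1)] = E[X² - X] = E[X²] - E[X]
E[X] = \frac{14}{3}
E[X²] = Var(X) + (E[X])² = \frac{154}{9} + (\frac{14}{3})² = \frac{350}{9}
E[X(X-1)] = \frac{350}{9} - \frac{14}{3} = \frac{308}{9}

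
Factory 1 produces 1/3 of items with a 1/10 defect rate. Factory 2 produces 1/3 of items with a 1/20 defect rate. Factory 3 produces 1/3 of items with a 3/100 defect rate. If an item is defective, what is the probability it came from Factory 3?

Using Bayes' theorem:
P(F1) = 1/3, P(D|F1) = 1/10
P(F2) = 1/3, P(D|F2) = 1/20
P(F3) = 1/3, P(D|F3) = 3/100
P(D) = P(D|F1)P(F1) + P(D|F2)P(F2) + P(D|F3)P(F3)
     = \frac{3}{50}
P(F3|D) = P(D|F3)P(F3) / P(D)
= \frac{1}{6}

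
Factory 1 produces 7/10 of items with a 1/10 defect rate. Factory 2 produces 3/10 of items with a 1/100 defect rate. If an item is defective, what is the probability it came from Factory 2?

Using Bayes' theorem:
P(F1) = 7/10, P(D|F1) = 1/10
P(F2) = 3/10, P(D|F2) = 1/100
P(D) = P(D|F1)P(F1) + P(D|F2)P(F2)
     = \frac{73}{1000}
P(F2|D) = P(D|F2)P(F2) / P(D)
= \frac{3}{73}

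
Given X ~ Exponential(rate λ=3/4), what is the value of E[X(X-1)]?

E[X(X-1)] = E[X² - X] = E[X²] - E[X]
E[X] = \frac{4}{3}
E[X²] = Var(X) + (E[X])² = \frac{16}{9} + (\frac{4}{3})² = \frac{32}{9}
E[X(X-1)] = \frac{32}{9} - \frac{4}{3} = \frac{20}{9}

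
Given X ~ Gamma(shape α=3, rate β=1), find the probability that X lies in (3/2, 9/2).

P(3/2 < X < 9/2) = ∫_{3/2}^{9/2} f(x) dx
where f(x) = \frac{x^{2} e^{- x}}{2}
= \frac{-125 + 29 e^{3}}{8 e^{\frac{9}{2}}}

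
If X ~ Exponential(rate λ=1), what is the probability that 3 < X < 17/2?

P(3 < X < 17/2) = ∫_{3}^{17/2} f(x) dx
where f(x) = e^{- x}
= - \frac{1}{e^{\frac{17}{2}}} + e^{-3}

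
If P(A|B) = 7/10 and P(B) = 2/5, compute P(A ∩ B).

By definition, P(A|B) = P(A ∩ B) / P(B)
So P(A ∩ B) = P(A|B) × P(B)
= 7/10 × 2/5
= 7/25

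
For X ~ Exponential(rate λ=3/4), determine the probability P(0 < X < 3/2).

P(0 < X < 3/2) = ∫_{0}^{3/2} f(x) dx
where f(x) = \frac{3 e^{- \frac{3 x}{4}}}{4}
= 1 - e^{- \frac{9}{8}}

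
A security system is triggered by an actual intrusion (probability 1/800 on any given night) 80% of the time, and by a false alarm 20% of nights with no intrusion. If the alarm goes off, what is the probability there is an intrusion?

Let D = the rare event, + = positive/flagged.
P(D) = 1/800
P(+|D) = 80/100 = 4/5
P(+|D') = 20/100 = 1/5
P(+) = P(+|D)P(D) + P(+|D')P(D')
     = \frac{4}{5} × \frac{1}{800} + \frac{1}{5} × \frac{799}{800}
     = \frac{803}{4000}
P(D|+) = P(+|D)P(D)/P(+) = \frac{4}{803}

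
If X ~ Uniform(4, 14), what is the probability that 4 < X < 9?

P(4 < X < 9) = ∫_{4}^{9} f(x) dx
where f(x) = \frac{1}{10}
= \frac{1}{2}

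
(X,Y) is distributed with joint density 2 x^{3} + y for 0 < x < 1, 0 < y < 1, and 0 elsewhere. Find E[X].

E[X] = ∫_0^1 ∫_0^1 x × f(x,y) dy dx
= ∫_0^1 ∫_0^1 x × (2 x^{3} + y) dy dx
= \frac{13}{20}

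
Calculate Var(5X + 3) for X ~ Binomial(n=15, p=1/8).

For X ~ Binomial(n=15, p=1/8):
Var(X) = \frac{105}{64}
Var(5X + 3) = (5)² × Var(X) = 25 × \frac{105}{64} = \frac{2625}{64}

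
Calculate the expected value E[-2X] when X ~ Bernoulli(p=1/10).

For X ~ Bernoulli(p=1/10):
E[X] = \frac{1}{10}
E[-2X] = -2 × E[X] + 0 = - \frac{1}{5}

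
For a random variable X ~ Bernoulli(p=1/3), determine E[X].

For X ~ Bernoulli(p=1/3), the expected value is:
E[X] = \frac{1}{3}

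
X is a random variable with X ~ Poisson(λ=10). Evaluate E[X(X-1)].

E[X(X-1)] = E[X² - X] = E[X²] - E[X]
E[X] = 10
E[X²] = Var(X) + (E[X])² = 10 + (10)² = 110
E[X(X-1)] = 110 - 10 = 100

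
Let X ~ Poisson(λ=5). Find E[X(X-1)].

E[X(X-1)] = E[X² - X] = E[X²] - E[X]
E[X] = 5
E[X²] = Var(X) + (E[X])² = 5 + (5)² = 30
E[X(X-1)] = 30 - 5 = 25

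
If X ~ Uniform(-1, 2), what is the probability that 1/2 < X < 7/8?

P(1/2 < X < 7/8) = ∫_{1/2}^{7/8} f(x) dx
where f(x) = \frac{1}{3}
= \frac{1}{8}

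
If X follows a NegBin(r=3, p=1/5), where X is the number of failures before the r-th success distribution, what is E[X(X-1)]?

E[X(X-1)] = E[X² - X] = E[X²] - E[X]
E[X] = 12
E[X²] = Var(X) + (E[X])² = 60 + (12)² = 204
E[X(X-1)] = 204 - 12 = 192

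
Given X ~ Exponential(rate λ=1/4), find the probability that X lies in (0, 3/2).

P(0 < X < 3/2) = ∫_{0}^{3/2} f(x) dx
where f(x) = \frac{e^{- \frac{x}{4}}}{4}
= 1 - e^{- \frac{3}{8}}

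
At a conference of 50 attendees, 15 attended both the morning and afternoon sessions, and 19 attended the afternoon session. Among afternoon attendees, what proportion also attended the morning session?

P(A ∩ B) = 15/50 = 3/10
P(B) = 19/50
P(A|B) = P(A ∩ B) / P(B) = (3/10) / (19/50) = 15/19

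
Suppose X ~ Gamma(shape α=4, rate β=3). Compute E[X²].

Using the identity E[X²] = Var(X) + (E[X])²:
E[X] = \frac{4}{3}
Var(X) = \frac{4}{9}
E[X²] = \frac{4}{9} + (\frac{4}{3})²
= \frac{20}{9}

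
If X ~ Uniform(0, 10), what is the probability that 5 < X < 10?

P(5 < X < 10) = ∫_{5}^{10} f(x) dx
where f(x) = \frac{1}{10}
= \frac{1}{2}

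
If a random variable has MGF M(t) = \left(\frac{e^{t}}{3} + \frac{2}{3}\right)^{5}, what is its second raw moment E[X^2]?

To find E[X^2], compute M^(2)(0):
M^(1)(t) = \frac{5 \left(\frac{e^{t}}{3} + \frac{2}{3}\right)^{4} e^{t}}{3}
M^(2)(t) = \frac{5 \left(\frac{e^{t}}{3} + \frac{2}{3}\right)^{4} e^{t}}{3} + \frac{20 \left(\frac{e^{t}}{3} + \frac{2}{3}\right)^{3} e^{2 t}}{9}
M^(2)(0) = \frac{35}{9}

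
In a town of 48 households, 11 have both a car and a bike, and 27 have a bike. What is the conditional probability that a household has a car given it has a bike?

P(A ∩ B) = 11/48
P(B) = 27/48 = 9/16
P(A|B) = P(A ∩ B) / P(B) = (11/48) / (9/16) = 11/27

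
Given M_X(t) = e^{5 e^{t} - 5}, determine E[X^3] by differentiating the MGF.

To find E[X^3], compute M^(3)(0):
M^(1)(t) = 5 e^{t} e^{5 e^{t} - 5}
M^(2)(t) = 25 e^{2 t} e^{5 e^{t} - 5} + 5 e^{t} e^{5 e^{t} - 5}
M^(3)(t) = 125 e^{3 t} e^{5 e^{t} - 5} + 75 e^{2 t} e^{5 e^{t} - 5} + 5 e^{t} e^{5 e^{t} - 5}
M^(3)(0) = 205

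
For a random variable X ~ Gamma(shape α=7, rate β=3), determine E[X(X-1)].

E[X(X-1)] = E[X² - X] = E[X²] - E[X]
E[X] = \frac{7}{3}
E[X²] = Var(X) + (E[X])² = \frac{7}{9} + (\frac{7}{3})² = \frac{56}{9}
E[X(X-1)] = \frac{56}{9} - \frac{7}{3} = \frac{35}{9}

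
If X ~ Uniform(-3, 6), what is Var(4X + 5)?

For X ~ Uniform(-3, 6):
Var(X) = \frac{27}{4}
Var(4X + 5) = (4)² × Var(X) = 16 × \frac{27}{4} = 108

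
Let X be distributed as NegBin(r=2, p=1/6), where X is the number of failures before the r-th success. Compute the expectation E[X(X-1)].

E[X(X-1)] = E[X² - X] = E[X²] - E[X]
E[X] = 10
E[X²] = Var(X) + (E[X])² = 60 + (10)² = 160
E[X(X-1)] = 160 - 10 = 150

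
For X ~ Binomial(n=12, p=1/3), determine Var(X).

For X ~ Binomial(n=12, p=1/3):
Var(X) = \frac{8}{3}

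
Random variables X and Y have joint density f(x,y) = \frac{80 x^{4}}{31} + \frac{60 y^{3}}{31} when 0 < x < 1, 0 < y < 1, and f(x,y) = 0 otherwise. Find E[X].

E[X] = ∫_0^1 ∫_0^1 x × f(x,y) dy dx
= ∫_0^1 ∫_0^1 x × (\frac{80 x^{4}}{31} + \frac{60 y^{3}}{31}) dy dx
= \frac{125}{186}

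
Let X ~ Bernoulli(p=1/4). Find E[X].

For X ~ Bernoulli(p=1/4), the expected value is:
E[X] = \frac{1}{4}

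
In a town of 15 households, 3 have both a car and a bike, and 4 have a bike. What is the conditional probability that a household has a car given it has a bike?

P(A ∩ B) = 3/15 = 1/5
P(B) = 4/15
P(A|B) = P(A ∩ B) / P(B) = (1/5) / (4/15) = 3/4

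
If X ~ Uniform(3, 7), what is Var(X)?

For X ~ Uniform(3, 7):
Var(X) = \frac{4}{3}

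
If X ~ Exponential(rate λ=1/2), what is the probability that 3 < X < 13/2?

P(3 < X < 13/2) = ∫_{3}^{13/2} f(x) dx
where f(x) = \frac{e^{- \frac{x}{2}}}{2}
= - \frac{1}{e^{\frac{13}{4}}} + e^{- \frac{3}{2}}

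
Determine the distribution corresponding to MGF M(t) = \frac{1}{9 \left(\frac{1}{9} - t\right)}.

The MGF M(t) = \frac{1}{9 \left(\frac{1}{9} - t\right)} is the standard form for the Exponential distribution.
Comparing with the known MGF formula identifies: Exponential(rate λ=1/9)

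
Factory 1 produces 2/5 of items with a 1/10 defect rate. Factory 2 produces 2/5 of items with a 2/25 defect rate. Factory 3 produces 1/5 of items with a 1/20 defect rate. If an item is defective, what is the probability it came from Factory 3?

Using Bayes' theorem:
P(F1) = 2/5, P(D|F1) = 1/10
P(F2) = 2/5, P(D|F2) = 2/25
P(F3) = 1/5, P(D|F3) = 1/20
P(D) = P(D|F1)P(F1) + P(D|F2)P(F2) + P(D|F3)P(F3)
     = \frac{41}{500}
P(F3|D) = P(D|F3)P(F3) / P(D)
= \frac{5}{41}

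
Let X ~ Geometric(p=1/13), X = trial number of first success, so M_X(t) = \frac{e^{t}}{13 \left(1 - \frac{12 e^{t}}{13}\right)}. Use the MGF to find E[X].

To find E[X], compute M^(1)(0):
M^(1)(t) = \frac{e^{t}}{13 \left(1 - \frac{12 e^{t}}{13}\right)} + \frac{12 e^{2 t}}{169 \left(1 - \frac{12 e^{t}}{13}\right)^{2}}
M^(1)(0) = 13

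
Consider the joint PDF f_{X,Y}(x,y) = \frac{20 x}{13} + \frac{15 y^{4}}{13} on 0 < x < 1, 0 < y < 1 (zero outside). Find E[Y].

E[Y] = ∫_0^1 ∫_0^1 y × f(x,y) dx dy
= \frac{15}{26}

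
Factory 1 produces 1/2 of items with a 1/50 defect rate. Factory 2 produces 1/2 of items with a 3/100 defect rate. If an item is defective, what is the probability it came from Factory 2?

Using Bayes' theorem:
P(F1) = 1/2, P(D|F1) = 1/50
P(F2) = 1/2, P(D|F2) = 3/100
P(D) = P(D|F1)P(F1) + P(D|F2)P(F2)
     = \frac{1}{40}
P(F2|D) = P(D|F2)P(F2) / P(D)
= \frac{3}{5}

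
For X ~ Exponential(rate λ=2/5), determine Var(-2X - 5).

For X ~ Exponential(rate λ=2/5):
Var(X) = \frac{25}{4}
Var(-2X - 5) = (-2)² × Var(X) = 4 × \frac{25}{4} = 25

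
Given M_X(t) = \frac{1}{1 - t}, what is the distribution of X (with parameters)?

The MGF M(t) = \frac{1}{1 - t} is the standard form for the Exponential distribution.
Comparing with the known MGF formula identifies: Exponential(rate λ=1)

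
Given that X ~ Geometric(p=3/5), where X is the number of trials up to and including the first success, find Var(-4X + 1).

For X ~ Geometric(p=3/5), where X is the number of trials up to and including the first success:
Var(X) = \frac{10}{9}
Var(-4X + 1) = (-4)² × Var(X) = 16 × \frac{10}{9} = \frac{160}{9}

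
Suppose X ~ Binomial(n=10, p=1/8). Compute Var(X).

For X ~ Binomial(n=10, p=1/8):
Var(X) = \frac{35}{32}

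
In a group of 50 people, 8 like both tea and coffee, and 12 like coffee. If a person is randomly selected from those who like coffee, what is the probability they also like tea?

P(A ∩ B) = 8/50 = 4/25
P(B) = 12/50 = 6/25
P(A|B) = P(A ∩ B) / P(B) = (4/25) / (6/25) = 2/3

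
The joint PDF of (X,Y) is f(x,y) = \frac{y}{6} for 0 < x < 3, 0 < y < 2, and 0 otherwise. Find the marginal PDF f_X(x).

f_X(x) = ∫_0^2 f(x,y) dy
= ∫_0^2 \frac{y}{6} dy
= \frac{1}{3} for 0 < x < 3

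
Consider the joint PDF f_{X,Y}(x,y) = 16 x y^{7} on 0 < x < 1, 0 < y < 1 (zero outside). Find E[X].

E[X] = ∫_0^1 ∫_0^1 x × f(x,y) dy dx
= ∫_0^1 ∫_0^1 x × (16 x y^{7}) dy dx
= \frac{2}{3}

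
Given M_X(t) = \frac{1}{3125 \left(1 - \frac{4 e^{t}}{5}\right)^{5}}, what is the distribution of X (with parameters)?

The MGF M(t) = \frac{1}{3125 \left(1 - \frac{4 e^{t}}{5}\right)^{5}} is the standard form for the NegativeBinomial distribution.
Comparing with the known MGF formula identifies: NegBin(r=5, p=1/5), X = failures before r-th success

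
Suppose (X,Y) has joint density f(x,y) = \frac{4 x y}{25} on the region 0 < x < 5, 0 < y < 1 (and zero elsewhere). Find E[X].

f_X(x) = ∫_0^1 \frac{4 x y}{25} dy = \frac{2 x}{25}
E[X] = ∫_0^5 x × (\frac{2 x}{25}) dx = \frac{10}{3}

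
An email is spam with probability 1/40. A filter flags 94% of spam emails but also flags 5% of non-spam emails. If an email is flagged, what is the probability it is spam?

Let D = the rare event, + = positive/flagged.
P(D) = 1/40
P(+|D) = 94/100 = 47/50
P(+|D') = 5/100 = 1/20
P(+) = P(+|D)P(D) + P(+|D')P(D')
     = \frac{47}{50} × \frac{1}{40} + \frac{1}{20} × \frac{39}{40}
     = \frac{289}{4000}
P(D|+) = P(+|D)P(D)/P(+) = \frac{94}{289}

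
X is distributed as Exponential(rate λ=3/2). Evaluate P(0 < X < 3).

P(0 < X < 3) = ∫_{0}^{3} f(x) dx
where f(x) = \frac{3 e^{- \frac{3 x}{2}}}{2}
= 1 - e^{- \frac{9}{2}}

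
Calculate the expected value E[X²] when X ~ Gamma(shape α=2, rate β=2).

Using the identity E[X²] = Var(X) + (E[X])²:
E[X] = 1
Var(X) = \frac{1}{2}
E[X²] = \frac{1}{2} + (1)²
= \frac{3}{2}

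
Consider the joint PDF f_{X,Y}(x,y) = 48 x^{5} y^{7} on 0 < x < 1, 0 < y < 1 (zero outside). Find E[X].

E[X] = ∫_0^1 ∫_0^1 x × f(x,y) dy dx
= ∫_0^1 ∫_0^1 x × (48 x^{5} y^{7}) dy dx
= \frac{6}{7}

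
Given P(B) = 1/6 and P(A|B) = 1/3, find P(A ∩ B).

By definition, P(A|B) = P(A ∩ B) / P(B)
So P(A ∩ B) = P(A|B) × P(B)
= 1/3 × 1/6
= 1/18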